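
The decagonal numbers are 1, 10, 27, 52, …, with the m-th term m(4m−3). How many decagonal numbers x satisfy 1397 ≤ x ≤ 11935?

The n-th decagonal number is n(4n−3).
Smallest index with value ≥ 1397: n = 20 (giving 1540).
Largest index with value ≤ 11935: n = 55 (giving 11935).
Indices 20 through 55: 36 terms.

36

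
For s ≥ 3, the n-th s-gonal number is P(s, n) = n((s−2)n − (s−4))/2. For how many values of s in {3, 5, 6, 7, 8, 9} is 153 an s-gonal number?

s = 3: P(3, 17) = 153. ✓
s = 5: P(5, 10) = 145 and P(5, 11) = 176; 153 is not s-gonal.
s = 6: P(6, 9) = 153. ✓
s = 7: P(7, 8) = 148 and P(7, 9) = 189; 153 is not s-gonal.
s = 8: P(8, 7) = 133 and P(8, 8) = 176; 153 is not s-gonal.
s = 9: P(9, 6) = 111 and P(9, 7) = 154; 153 is not s-gonal.
Hits: s ∈ {3, 6} → 2.

2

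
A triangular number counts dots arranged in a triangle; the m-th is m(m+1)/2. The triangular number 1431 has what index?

53

Set n(n+1)/2 = 1431, giving n² + n − 2862 = 0.
So n = (-1 + 107) / 2 = 106/2 = 53.
Check: 53·54/2 = 1431. ✓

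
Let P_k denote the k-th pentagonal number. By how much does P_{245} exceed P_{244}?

733

Consecutive pentagonal numbers differ by 3n − 2: here 3·245 − 2 = 733.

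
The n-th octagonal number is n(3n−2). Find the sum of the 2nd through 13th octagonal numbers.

Σ i(3i−2) = 3Σi² − 2Σi over i = 2..13.
Σi = 91 − 1 = 90 and Σi² = 819 − 1 = 818.
3·818 − 2·90 = 2274.

2274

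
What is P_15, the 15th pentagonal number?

15·(3·15 − 1)/2 = 15·44/2 = 15·22 = 330.

330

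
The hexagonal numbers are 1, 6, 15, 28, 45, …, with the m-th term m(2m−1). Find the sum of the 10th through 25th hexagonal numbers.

10200

Σ i(2i−1) = 2Σi² − Σi over i = 10..25.
Σi = 325 − 45 = 280 and Σi² = 5525 − 285 = 5240.
2·5240 − 1·280 = 10200.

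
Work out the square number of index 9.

The 9th square number is n² with n = 9.
9² = 81.

81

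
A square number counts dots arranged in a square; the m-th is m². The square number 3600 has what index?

We need n² = 3600, so n = √3600 = 60.

60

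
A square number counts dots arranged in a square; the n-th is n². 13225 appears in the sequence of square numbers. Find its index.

115

We need n² = 13225, so n = √13225 = 115.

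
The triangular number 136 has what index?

Set n(n+1)/2 = 136, giving n² + n − 272 = 0.
So n = (-1 + 33) / 2 = 32/2 = 16.

16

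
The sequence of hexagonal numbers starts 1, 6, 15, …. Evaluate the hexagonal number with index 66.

The 66th hexagonal number is n(2n−1) with n = 66.
66·(2·66 − 1) = 66·131 = 8646.

8646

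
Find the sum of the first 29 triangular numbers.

4495

Σ i(i+1)/2 = (Σi² + Σi) / 2 over i = 1..29.
Σi = 435 and Σi² = 8555.
(1·8555 + 1·435) / 2 = 8990/2 = 4495.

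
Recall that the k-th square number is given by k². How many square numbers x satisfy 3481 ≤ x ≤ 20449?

85

The n-th square number is n².
Smallest index with value ≥ 3481: n = 59 (giving 3481).
Largest index with value ≤ 20449: n = 143 (giving 20449).
Indices 59 through 143: 85 terms.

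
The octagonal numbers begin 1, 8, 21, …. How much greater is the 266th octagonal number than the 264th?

3176

266·(3·266 − 2) = 211736 and 264·(3·264 − 2) = 208560.
Difference: 211736 − 208560 = 3176.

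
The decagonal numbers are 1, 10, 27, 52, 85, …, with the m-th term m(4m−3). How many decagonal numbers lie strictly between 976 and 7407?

The n-th decagonal number is n(4n−3).
Smallest index with value > 976: n = 17 (giving 1105).
Largest index with value < 7407: n = 43 (giving 7267).
Indices 17 through 43: 27 terms.

27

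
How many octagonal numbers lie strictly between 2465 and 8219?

The n-th octagonal number is n(3n−2).
Smallest index with value > 2465: n = 30 (giving 2640).
Largest index with value < 8219: n = 52 (giving 8008).
Indices 30 through 52: 23 terms.

23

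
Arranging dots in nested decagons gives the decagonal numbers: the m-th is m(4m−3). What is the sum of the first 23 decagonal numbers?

Σ i(4i−3) = 4Σi² − 3Σi over i = 1..23.
Σi = 276 and Σi² = 4324.
4·4324 − 3·276 = 16468.

16468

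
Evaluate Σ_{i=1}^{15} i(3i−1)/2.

Σ i(3i−1)/2 = (3Σi² − Σi) / 2 over i = 1..15.
Σi = 120 and Σi² = 1240.
(3·1240 − 1·120) / 2 = 3600/2 = 1800.

1800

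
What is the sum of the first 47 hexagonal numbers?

Σ i(2i−1) = 2Σi² − Σi over i = 1..47.
Σi = 1128 and Σi² = 35720.
2·35720 − 1·1128 = 70312.

70312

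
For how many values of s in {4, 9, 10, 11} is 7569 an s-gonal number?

1

s = 4: P(4, 87) = 7569. ✓
s = 9: P(9, 46) = 7291 and P(9, 47) = 7614; 7569 is not s-gonal.
s = 10: P(10, 43) = 7267 and P(10, 44) = 7612; 7569 is not s-gonal.
s = 11: P(11, 41) = 7421 and P(11, 42) = 7791; 7569 is not s-gonal.
Hits: s ∈ {4} → 1.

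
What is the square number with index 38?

1444

38² = 1444.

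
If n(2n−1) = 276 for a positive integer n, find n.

Set n(2n−1) = 276, giving 2n² − n − 276 = 0.
The discriminant is 1 + 8·276 = 2209, and √2209 = 47.
So n = (1 + 47) / 4 = 48/4 = 12.

12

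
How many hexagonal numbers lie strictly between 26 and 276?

The n-th hexagonal number is n(2n−1).
Smallest index with value > 26: n = 4 (giving 28).
Largest index with value < 276: n = 11 (giving 231).
Indices 4 through 11: 8 terms.

8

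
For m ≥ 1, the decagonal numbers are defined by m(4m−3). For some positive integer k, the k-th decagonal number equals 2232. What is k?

24

Set n(4n−3) = 2232, giving 4n² − 3n − 2232 = 0.
The discriminant is 9 + 16·2232 = 35721, and √35721 = 189.
So n = (3 + 189) / 8 = 192/8 = 24.
Check: 24·(4·24 − 3) = 2232. ✓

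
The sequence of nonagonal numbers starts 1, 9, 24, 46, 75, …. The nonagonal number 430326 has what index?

Set n(7n−5)/2 = 430326, giving 7n² − 5n − 860652 = 0.
The discriminant is 25 + 56·430326 = 24098281, and √24098281 = 4909.
So n = (5 + 4909) / 14 = 4914/14 = 351.

351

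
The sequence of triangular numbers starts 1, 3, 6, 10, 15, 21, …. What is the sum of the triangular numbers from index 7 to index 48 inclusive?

19544

Σ i(i+1)/2 = (Σi² + Σi) / 2 over i = 7..48.
Σi = 1176 − 21 = 1155 and Σi² = 38024 − 91 = 37933.
(1·37933 + 1·1155) / 2 = 39088/2 = 19544.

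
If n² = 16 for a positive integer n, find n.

4

We need n² = 16, so n = √16 = 4.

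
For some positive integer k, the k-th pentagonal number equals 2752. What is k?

Set n(3n−1)/2 = 2752, giving 3n² − n − 5504 = 0.
The discriminant is 1 + 24·2752 = 66049, and √66049 = 257.
So n = (1 + 257) / 6 = 258/6 = 43.

43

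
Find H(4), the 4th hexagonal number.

28

4·(2·4 − 1) = 4·7 = 28.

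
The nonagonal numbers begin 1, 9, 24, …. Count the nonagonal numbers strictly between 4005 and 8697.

The n-th nonagonal number is n(7n−5)/2.
Smallest index with value > 4005: n = 35 (giving 4200).
Largest index with value < 8697: n = 50 (giving 8625).
Indices 35 through 50: 16 terms.

16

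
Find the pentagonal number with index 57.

4845

The 57th pentagonal number is n(3n−1)/2 with n = 57.
57·(3·57 − 1)/2 = 57·170/2 = 57·85 = 4845.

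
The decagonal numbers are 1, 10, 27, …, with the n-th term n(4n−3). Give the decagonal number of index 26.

2626

The 26th decagonal number is n(4n−3) with n = 26.
26·(4·26 − 3) = 26·101 = 2626.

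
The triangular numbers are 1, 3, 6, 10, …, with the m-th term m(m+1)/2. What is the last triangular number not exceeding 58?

55

Solve n(n+1)/2 ≤ 58 for integer n.
n = 10 gives 55 ≤ 58, while n = 11 gives 66 > 58; so the answer is 55.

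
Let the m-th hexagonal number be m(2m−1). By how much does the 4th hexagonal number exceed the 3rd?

Consecutive hexagonal numbers differ by 4n − 3: here 4·4 − 3 = 13.

13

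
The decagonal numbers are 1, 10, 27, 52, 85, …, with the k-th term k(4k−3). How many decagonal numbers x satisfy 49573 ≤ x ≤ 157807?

The n-th decagonal number is n(4n−3).
Smallest index with value ≥ 49573: n = 112 (giving 49840).
Largest index with value ≤ 157807: n = 199 (giving 157807).
Indices 112 through 199: 88 terms.

88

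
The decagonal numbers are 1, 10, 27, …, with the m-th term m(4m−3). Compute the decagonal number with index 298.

354322

The 298th decagonal number is n(4n−3) with n = 298.
298·(4·298 − 3) = 298·1189 = 354322.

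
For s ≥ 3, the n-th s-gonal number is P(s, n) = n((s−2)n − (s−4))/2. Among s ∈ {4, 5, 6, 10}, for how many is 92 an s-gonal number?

1

s = 4: P(4, 9) = 81 and P(4, 10) = 100; 92 is not s-gonal.
s = 5: P(5, 8) = 92. ✓
s = 6: P(6, 7) = 91 and P(6, 8) = 120; 92 is not s-gonal.
s = 10: P(10, 5) = 85 and P(10, 6) = 126; 92 is not s-gonal.
Hits: s ∈ {5} → 1.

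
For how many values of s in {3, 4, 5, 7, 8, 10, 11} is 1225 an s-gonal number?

2

s = 3: P(3, 49) = 1225. ✓
s = 4: P(4, 35) = 1225. ✓
s = 5: P(5, 28) = 1162 and P(5, 29) = 1247; 1225 is not s-gonal.
s = 7: P(7, 22) = 1177 and P(7, 23) = 1288; 1225 is not s-gonal.
s = 8: P(8, 20) = 1160 and P(8, 21) = 1281; 1225 is not s-gonal.
s = 10: P(10, 17) = 1105 and P(10, 18) = 1242; 1225 is not s-gonal.
s = 11: P(11, 16) = 1096 and P(11, 17) = 1241; 1225 is not s-gonal.
Hits: s ∈ {3, 4} → 2.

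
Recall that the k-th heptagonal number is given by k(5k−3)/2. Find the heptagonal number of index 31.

2356

The 31st heptagonal number is n(5n−3)/2 with n = 31.
31·(5·31 − 3)/2 = 31·152/2 = 31·76 = 2356.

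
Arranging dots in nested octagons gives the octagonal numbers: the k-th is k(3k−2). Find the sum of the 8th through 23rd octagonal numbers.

Σ i(3i−2) = 3Σi² − 2Σi over i = 8..23.
Σi = 276 − 28 = 248 and Σi² = 4324 − 140 = 4184.
3·4184 − 2·248 = 12056.

12056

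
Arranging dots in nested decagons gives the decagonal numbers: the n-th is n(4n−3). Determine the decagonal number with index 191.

The 191st decagonal number is n(4n−3) with n = 191.
191·(4·191 − 3) = 191·761 = 145351.

145351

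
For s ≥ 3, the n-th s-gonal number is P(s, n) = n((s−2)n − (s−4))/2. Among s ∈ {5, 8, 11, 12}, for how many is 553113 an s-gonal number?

s = 5: P(5, 607) = 552370 and P(5, 608) = 554192; 553113 is not s-gonal.
s = 8: P(8, 429) = 551265 and P(8, 430) = 553840; 553113 is not s-gonal.
s = 11: P(11, 350) = 550025 and P(11, 351) = 553176; 553113 is not s-gonal.
s = 12: P(12, 333) = 553113. ✓
Hits: s ∈ {12} → 1.

1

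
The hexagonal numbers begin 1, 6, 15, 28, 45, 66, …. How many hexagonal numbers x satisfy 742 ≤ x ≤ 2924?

The n-th hexagonal number is n(2n−1).
Smallest index with value ≥ 742: n = 20 (giving 780).
Largest index with value ≤ 2924: n = 38 (giving 2850).
Indices 20 through 38: 19 terms.

19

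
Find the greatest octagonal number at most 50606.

Solve n(3n−2) ≤ 50606 for integer n.
n = 130 gives 50440 ≤ 50606, while n = 131 gives 51221 > 50606; so the answer is 50440.

50440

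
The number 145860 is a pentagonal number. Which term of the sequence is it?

312

Set n(3n−1)/2 = 145860, giving 3n² − n − 291720 = 0.
The discriminant is 1 + 24·145860 = 3500641, and √3500641 = 1871.
So n = (1 + 1871) / 6 = 1872/6 = 312.
Check: 312·(3·312 − 1)/2 = 145860. ✓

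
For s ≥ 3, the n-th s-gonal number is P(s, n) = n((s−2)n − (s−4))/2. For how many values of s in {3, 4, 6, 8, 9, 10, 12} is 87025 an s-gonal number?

s = 3: P(3, 416) = 86736 and P(3, 417) = 87153; 87025 is not s-gonal.
s = 4: P(4, 295) = 87025. ✓
s = 6: P(6, 208) = 86320 and P(6, 209) = 87153; 87025 is not s-gonal.
s = 8: P(8, 170) = 86360 and P(8, 171) = 87381; 87025 is not s-gonal.
s = 9: P(9, 158) = 86979 and P(9, 159) = 88086; 87025 is not s-gonal.
s = 10: P(10, 147) = 85995 and P(10, 148) = 87172; 87025 is not s-gonal.
s = 12: P(12, 132) = 86592 and P(12, 133) = 87913; 87025 is not s-gonal.
Hits: s ∈ {4} → 1.

1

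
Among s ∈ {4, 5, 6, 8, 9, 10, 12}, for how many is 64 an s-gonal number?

2

s = 4: P(4, 8) = 64. ✓
s = 5: P(5, 6) = 51 and P(5, 7) = 70; 64 is not s-gonal.
s = 6: P(6, 5) = 45 and P(6, 6) = 66; 64 is not s-gonal.
s = 8: P(8, 4) = 40 and P(8, 5) = 65; 64 is not s-gonal.
s = 9: P(9, 4) = 46 and P(9, 5) = 75; 64 is not s-gonal.
s = 10: P(10, 4) = 52 and P(10, 5) = 85; 64 is not s-gonal.
s = 12: P(12, 4) = 64. ✓
Hits: s ∈ {4, 12} → 2.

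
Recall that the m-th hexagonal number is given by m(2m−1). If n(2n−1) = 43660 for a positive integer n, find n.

148

Set n(2n−1) = 43660, giving 2n² − n − 43660 = 0.
The discriminant is 1 + 8·43660 = 349281, and √349281 = 591.
So n = (1 + 591) / 4 = 592/4 = 148.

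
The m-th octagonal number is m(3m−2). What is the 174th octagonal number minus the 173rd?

Consecutive octagonal numbers differ by 6n − 5: here 6·174 − 5 = 1039.

1039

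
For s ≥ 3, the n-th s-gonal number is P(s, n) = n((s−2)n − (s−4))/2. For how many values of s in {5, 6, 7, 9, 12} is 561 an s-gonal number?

2

s = 5: P(5, 19) = 532 and P(5, 20) = 590; 561 is not s-gonal.
s = 6: P(6, 17) = 561. ✓
s = 7: P(7, 15) = 540 and P(7, 16) = 616; 561 is not s-gonal.
s = 9: P(9, 13) = 559 and P(9, 14) = 651; 561 is not s-gonal.
s = 12: P(12, 11) = 561. ✓
Hits: s ∈ {6, 12} → 2.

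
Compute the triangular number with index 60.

1830

The 60th triangular number is n(n+1)/2 with n = 60.
60·61/2 = 3660/2 = 1830.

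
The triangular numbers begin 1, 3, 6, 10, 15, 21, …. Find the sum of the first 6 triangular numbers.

56

Σ i(i+1)/2 = (Σi² + Σi) / 2 over i = 1..6.
Σi = 21 and Σi² = 91.
(1·91 + 1·21) / 2 = 112/2 = 56.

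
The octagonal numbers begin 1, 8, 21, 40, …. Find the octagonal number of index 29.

The 29th octagonal number is n(3n−2) with n = 29.
29·(3·29 − 2) = 29·85 = 2465.

2465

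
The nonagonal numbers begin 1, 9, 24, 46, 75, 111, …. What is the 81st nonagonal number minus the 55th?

12311

81·(7·81 − 5)/2 = 22761 and 55·(7·55 − 5)/2 = 10450.
Difference: 22761 − 10450 = 12311.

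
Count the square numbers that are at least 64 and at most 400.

13

The n-th square number is n².
Smallest index with value ≥ 64: n = 8 (giving 64).
Largest index with value ≤ 400: n = 20 (giving 400).
Indices 8 through 20: 13 terms.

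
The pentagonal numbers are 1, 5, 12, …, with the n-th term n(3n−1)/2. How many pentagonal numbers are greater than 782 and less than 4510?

31

The n-th pentagonal number is n(3n−1)/2.
Smallest index with value > 782: n = 24 (giving 852).
Largest index with value < 4510: n = 54 (giving 4347).
Indices 24 through 54: 31 terms.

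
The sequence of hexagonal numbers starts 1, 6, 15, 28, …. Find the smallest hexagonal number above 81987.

82215

Solve n(2n−1) > 81987 for integer n.
The largest n with value ≤ 81987 is 202 (since 81406 ≤ 81987 < 82215), so the first above is n = 203, value 82215.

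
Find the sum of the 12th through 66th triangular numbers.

Σ i(i+1)/2 = (Σi² + Σi) / 2 over i = 12..66.
Σi = 2211 − 66 = 2145 and Σi² = 98021 − 506 = 97515.
(1·97515 + 1·2145) / 2 = 99660/2 = 49830.

49830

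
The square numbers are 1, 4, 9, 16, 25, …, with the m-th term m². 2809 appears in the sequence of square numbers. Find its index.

We need n² = 2809, so n = √2809 = 53.
Check: 53² = 2809. ✓

53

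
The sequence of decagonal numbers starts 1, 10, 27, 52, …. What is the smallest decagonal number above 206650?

Solve n(4n−3) > 206650 for integer n.
The largest n with value ≤ 206650 is 227 (since 205435 ≤ 206650 < 207252), so the first above is n = 228, value 207252.

207252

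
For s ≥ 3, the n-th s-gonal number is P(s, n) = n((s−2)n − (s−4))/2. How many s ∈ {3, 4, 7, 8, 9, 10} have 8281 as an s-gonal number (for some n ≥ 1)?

s = 3: P(3, 128) = 8256 and P(3, 129) = 8385; 8281 is not s-gonal.
s = 4: P(4, 91) = 8281. ✓
s = 7: P(7, 57) = 8037 and P(7, 58) = 8323; 8281 is not s-gonal.
s = 8: P(8, 52) = 8008 and P(8, 53) = 8321; 8281 is not s-gonal.
s = 9: P(9, 49) = 8281. ✓
s = 10: P(10, 45) = 7965 and P(10, 46) = 8326; 8281 is not s-gonal.
Hits: s ∈ {4, 9} → 2.

2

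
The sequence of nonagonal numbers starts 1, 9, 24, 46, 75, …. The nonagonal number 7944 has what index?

Set n(7n−5)/2 = 7944, giving 7n² − 5n − 15888 = 0.
The discriminant is 25 + 56·7944 = 444889, and √444889 = 667.
So n = (5 + 667) / 14 = 672/14 = 48.
Check: 48·(7·48 − 5)/2 = 7944. ✓

48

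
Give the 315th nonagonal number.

346500

The 315th nonagonal number is n(7n−5)/2 with n = 315.
315·(7·315 − 5)/2 = 315·2200/2 = 315·1100 = 346500.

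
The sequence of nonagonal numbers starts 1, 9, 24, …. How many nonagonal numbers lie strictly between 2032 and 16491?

44

The n-th nonagonal number is n(7n−5)/2.
Smallest index with value > 2032: n = 25 (giving 2125).
Largest index with value < 16491: n = 68 (giving 16014).
Indices 25 through 68: 44 terms.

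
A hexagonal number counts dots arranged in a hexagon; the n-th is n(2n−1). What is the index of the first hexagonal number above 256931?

Solve n(2n−1) > 256931 for integer n.
The largest n with value ≤ 256931 is 358 (since 255970 ≤ 256931 < 257403), so the first above is n = 359, value 257403.

359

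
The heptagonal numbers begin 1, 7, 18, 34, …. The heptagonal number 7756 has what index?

56

Set n(5n−3)/2 = 7756, giving 5n² − 3n − 15512 = 0.
The discriminant is 9 + 40·7756 = 310249, and √310249 = 557.
So n = (3 + 557) / 10 = 560/10 = 56.
Check: 56·(5·56 − 3)/2 = 7756. ✓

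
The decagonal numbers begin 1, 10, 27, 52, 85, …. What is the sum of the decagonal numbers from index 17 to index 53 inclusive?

194287

Σ i(4i−3) = 4Σi² − 3Σi over i = 17..53.
Σi = 1431 − 136 = 1295 and Σi² = 51039 − 1496 = 49543.
4·49543 − 3·1295 = 194287.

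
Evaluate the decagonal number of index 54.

The 54th decagonal number is n(4n−3) with n = 54.
54·(4·54 − 3) = 54·213 = 11502.

11502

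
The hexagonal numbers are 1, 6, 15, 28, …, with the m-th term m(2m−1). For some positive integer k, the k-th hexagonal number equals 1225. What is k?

25

Set n(2n−1) = 1225, giving 2n² − n − 1225 = 0.
So n = (1 + 99) / 4 = 100/4 = 25.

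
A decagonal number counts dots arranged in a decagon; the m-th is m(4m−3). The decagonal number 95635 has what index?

155

Set n(4n−3) = 95635, giving 4n² − 3n − 95635 = 0.
The discriminant is 9 + 16·95635 = 1530169, and √1530169 = 1237.
So n = (3 + 1237) / 8 = 1240/8 = 155.
Check: 155·(4·155 − 3) = 95635. ✓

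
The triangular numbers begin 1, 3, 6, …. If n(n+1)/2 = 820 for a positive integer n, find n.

Set n(n+1)/2 = 820, giving n² + n − 1640 = 0.
So n = (-1 + 81) / 2 = 80/2 = 40.

40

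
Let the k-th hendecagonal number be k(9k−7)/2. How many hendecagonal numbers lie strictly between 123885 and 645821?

The n-th hendecagonal number is n(9n−7)/2.
Smallest index with value > 123885: n = 167 (giving 124916).
Largest index with value < 645821: n = 379 (giving 645058).
Indices 167 through 379: 213 terms.

213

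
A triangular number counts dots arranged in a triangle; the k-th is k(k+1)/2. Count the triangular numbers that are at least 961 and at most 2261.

23

The n-th triangular number is n(n+1)/2.
Smallest index with value ≥ 961: n = 44 (giving 990).
Largest index with value ≤ 2261: n = 66 (giving 2211).
Indices 44 through 66: 23 terms.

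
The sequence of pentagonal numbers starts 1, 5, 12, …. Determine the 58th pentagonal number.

58·(3·58 − 1)/2 = 58·173/2 = 5017.

5017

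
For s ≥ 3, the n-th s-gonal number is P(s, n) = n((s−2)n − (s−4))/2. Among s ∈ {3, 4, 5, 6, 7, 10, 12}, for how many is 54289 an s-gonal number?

s = 3: P(3, 329) = 54285 and P(3, 330) = 54615; 54289 is not s-gonal.
s = 4: P(4, 233) = 54289. ✓
s = 5: P(5, 190) = 54055 and P(5, 191) = 54626; 54289 is not s-gonal.
s = 6: P(6, 165) = 54285 and P(6, 166) = 54946; 54289 is not s-gonal.
s = 7: P(7, 147) = 53802 and P(7, 148) = 54538; 54289 is not s-gonal.
s = 10: P(10, 116) = 53476 and P(10, 117) = 54405; 54289 is not s-gonal.
s = 12: P(12, 104) = 53664 and P(12, 105) = 54705; 54289 is not s-gonal.
Hits: s ∈ {4} → 1.

1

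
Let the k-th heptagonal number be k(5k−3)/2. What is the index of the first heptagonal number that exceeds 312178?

354

Solve n(5n−3)/2 > 312178 for integer n.
The largest n with value ≤ 312178 is 353 (since 310993 ≤ 312178 < 312759), so the first above is n = 354, value 312759.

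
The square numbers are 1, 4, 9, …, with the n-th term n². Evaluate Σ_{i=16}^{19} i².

Σ_{i=16}^{19} i² = 2470 − 1240 = 1230.

1230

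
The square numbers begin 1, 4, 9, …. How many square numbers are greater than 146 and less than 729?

14

The n-th square number is n².
Smallest index with value > 146: n = 13 (giving 169).
Largest index with value < 729: n = 26 (giving 676).
Indices 13 through 26: 14 terms.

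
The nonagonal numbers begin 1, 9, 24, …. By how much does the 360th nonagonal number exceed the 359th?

2514

Consecutive nonagonal numbers differ by 7n − 6: here 7·360 − 6 = 2514.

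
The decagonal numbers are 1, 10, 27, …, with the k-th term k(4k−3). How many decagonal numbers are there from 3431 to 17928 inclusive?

The n-th decagonal number is n(4n−3).
Smallest index with value ≥ 3431: n = 30 (giving 3510).
Largest index with value ≤ 17928: n = 67 (giving 17755).
Indices 30 through 67: 38 terms.

38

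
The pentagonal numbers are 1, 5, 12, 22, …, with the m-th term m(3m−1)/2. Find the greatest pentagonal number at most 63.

51

Solve n(3n−1)/2 ≤ 63 for integer n.
n = 6 gives 51 ≤ 63, while n = 7 gives 70 > 63; so the answer is 51.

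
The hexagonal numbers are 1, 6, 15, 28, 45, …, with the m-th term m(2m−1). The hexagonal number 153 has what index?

Set n(2n−1) = 153, giving 2n² − n − 153 = 0.
The discriminant is 1 + 8·153 = 1225, and √1225 = 35.
So n = (1 + 35) / 4 = 36/4 = 9.
Check: 9·(2·9 − 1) = 153. ✓

9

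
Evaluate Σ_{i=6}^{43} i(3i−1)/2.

40603

Σ i(3i−1)/2 = (3Σi² − Σi) / 2 over i = 6..43.
Σi = 946 − 15 = 931 and Σi² = 27434 − 55 = 27379.
(3·27379 − 1·931) / 2 = 81206/2 = 40603.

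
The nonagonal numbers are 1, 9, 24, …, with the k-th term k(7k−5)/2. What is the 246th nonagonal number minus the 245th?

Consecutive nonagonal numbers differ by 7n − 6: here 7·246 − 6 = 1716.

1716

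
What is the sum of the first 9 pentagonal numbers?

Σ i(3i−1)/2 = (3Σi² − Σi) / 2 over i = 1..9.
Σi = 45 and Σi² = 285.
(3·285 − 1·45) / 2 = 810/2 = 405.

405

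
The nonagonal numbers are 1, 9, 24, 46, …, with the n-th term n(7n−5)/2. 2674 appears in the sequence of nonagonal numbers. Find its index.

28

Set n(7n−5)/2 = 2674, giving 7n² − 5n − 5348 = 0.
So n = (5 + 387) / 14 = 392/14 = 28.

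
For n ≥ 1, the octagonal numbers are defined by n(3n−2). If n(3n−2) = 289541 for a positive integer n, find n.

311

Set n(3n−2) = 289541, giving 3n² − 2n − 289541 = 0.
The discriminant is 4 + 12·289541 = 3474496, and √3474496 = 1864.
So n = (2 + 1864) / 6 = 1866/6 = 311.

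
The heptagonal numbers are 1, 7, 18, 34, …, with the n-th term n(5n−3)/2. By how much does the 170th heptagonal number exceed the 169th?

846

Consecutive heptagonal numbers differ by 5n − 4: here 5·170 − 4 = 846.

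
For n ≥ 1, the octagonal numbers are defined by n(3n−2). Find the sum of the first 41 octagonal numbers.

Σ i(3i−2) = 3Σi² − 2Σi over i = 1..41.
Σi = 861 and Σi² = 23821.
3·23821 − 2·861 = 69741.

69741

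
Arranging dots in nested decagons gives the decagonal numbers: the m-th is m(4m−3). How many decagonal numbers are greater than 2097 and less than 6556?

17

The n-th decagonal number is n(4n−3).
Smallest index with value > 2097: n = 24 (giving 2232).
Largest index with value < 6556: n = 40 (giving 6280).
Indices 24 through 40: 17 terms.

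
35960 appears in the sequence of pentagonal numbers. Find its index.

Set n(3n−1)/2 = 35960, giving 3n² − n − 71920 = 0.
The discriminant is 1 + 24·35960 = 863041, and √863041 = 929.
So n = (1 + 929) / 6 = 930/6 = 155.

155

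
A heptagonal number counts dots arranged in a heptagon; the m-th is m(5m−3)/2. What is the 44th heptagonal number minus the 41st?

44·(5·44 − 3)/2 = 4774 and 41·(5·41 − 3)/2 = 4141.
Difference: 4774 − 4141 = 633.

633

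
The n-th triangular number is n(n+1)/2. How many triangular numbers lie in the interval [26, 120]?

9

The n-th triangular number is n(n+1)/2.
Smallest index with value ≥ 26: n = 7 (giving 28).
Largest index with value ≤ 120: n = 15 (giving 120).
Indices 7 through 15: 9 terms.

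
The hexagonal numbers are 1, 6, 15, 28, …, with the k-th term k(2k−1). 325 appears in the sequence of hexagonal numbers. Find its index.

Set n(2n−1) = 325, giving 2n² − n − 325 = 0.
So n = (1 + 51) / 4 = 52/4 = 13.

13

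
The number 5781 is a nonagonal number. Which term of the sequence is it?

41

Set n(7n−5)/2 = 5781, giving 7n² − 5n − 11562 = 0.
So n = (5 + 569) / 14 = 574/14 = 41.
Check: 41·(7·41 − 5)/2 = 5781. ✓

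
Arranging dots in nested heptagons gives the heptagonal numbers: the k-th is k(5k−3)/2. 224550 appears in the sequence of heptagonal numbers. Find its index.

300

Set n(5n−3)/2 = 224550, giving 5n² − 3n − 449100 = 0.
So n = (3 + 2997) / 10 = 3000/10 = 300.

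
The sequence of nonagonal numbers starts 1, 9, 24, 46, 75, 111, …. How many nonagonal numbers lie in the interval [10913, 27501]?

33

The n-th nonagonal number is n(7n−5)/2.
Smallest index with value ≥ 10913: n = 57 (giving 11229).
Largest index with value ≤ 27501: n = 89 (giving 27501).
Indices 57 through 89: 33 terms.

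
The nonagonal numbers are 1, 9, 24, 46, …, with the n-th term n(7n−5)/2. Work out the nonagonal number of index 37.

4699

The 37th nonagonal number is n(7n−5)/2 with n = 37.
37·(7·37 − 5)/2 = 37·254/2 = 37·127 = 4699.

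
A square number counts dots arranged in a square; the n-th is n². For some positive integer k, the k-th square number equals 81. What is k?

9

We need n² = 81, so n = √81 = 9.
Check: 9² = 81. ✓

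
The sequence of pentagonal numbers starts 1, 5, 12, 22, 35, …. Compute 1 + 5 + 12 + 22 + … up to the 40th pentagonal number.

32800

Σ i(3i−1)/2 = (3Σi² − Σi) / 2 over i = 1..40.
Σi = 820 and Σi² = 22140.
(3·22140 − 1·820) / 2 = 65600/2 = 32800.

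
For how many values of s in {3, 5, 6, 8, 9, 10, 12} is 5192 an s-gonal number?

1

s = 3: P(3, 101) = 5151 and P(3, 102) = 5253; 5192 is not s-gonal.
s = 5: P(5, 59) = 5192. ✓
s = 6: P(6, 51) = 5151 and P(6, 52) = 5356; 5192 is not s-gonal.
s = 8: P(8, 41) = 4961 and P(8, 42) = 5208; 5192 is not s-gonal.
s = 9: P(9, 38) = 4959 and P(9, 39) = 5226; 5192 is not s-gonal.
s = 10: P(10, 36) = 5076 and P(10, 37) = 5365; 5192 is not s-gonal.
s = 12: P(12, 32) = 4992 and P(12, 33) = 5313; 5192 is not s-gonal.
Hits: s ∈ {5} → 1.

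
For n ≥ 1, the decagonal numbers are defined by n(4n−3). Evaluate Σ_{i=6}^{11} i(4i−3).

1651

Σ i(4i−3) = 4Σi² − 3Σi over i = 6..11.
Σi = 66 − 15 = 51 and Σi² = 506 − 55 = 451.
4·451 − 3·51 = 1651.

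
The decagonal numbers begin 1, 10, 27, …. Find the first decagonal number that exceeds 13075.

Solve n(4n−3) > 13075 for integer n.
The largest n with value ≤ 13075 is 57 (since 12825 ≤ 13075 < 13282), so the first above is n = 58, value 13282.

13282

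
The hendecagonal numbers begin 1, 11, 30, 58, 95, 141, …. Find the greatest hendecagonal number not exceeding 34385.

33756

Solve n(9n−7)/2 ≤ 34385 for integer n.
n = 87 gives 33756 ≤ 34385, while n = 88 gives 34540 > 34385; so the answer is 33756.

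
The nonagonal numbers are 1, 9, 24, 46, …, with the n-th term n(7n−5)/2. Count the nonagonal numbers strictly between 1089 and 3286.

The n-th nonagonal number is n(7n−5)/2.
Smallest index with value > 1089: n = 19 (giving 1216).
Largest index with value < 3286: n = 30 (giving 3075).
Indices 19 through 30: 12 terms.

12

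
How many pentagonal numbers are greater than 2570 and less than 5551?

19

The n-th pentagonal number is n(3n−1)/2.
Smallest index with value > 2570: n = 42 (giving 2625).
Largest index with value < 5551: n = 60 (giving 5370).
Indices 42 through 60: 19 terms.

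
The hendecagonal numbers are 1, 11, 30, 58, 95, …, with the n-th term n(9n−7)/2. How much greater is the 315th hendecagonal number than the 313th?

315·(9·315 − 7)/2 = 445410 and 313·(9·313 − 7)/2 = 439765.
Difference: 445410 − 439765 = 5645.

5645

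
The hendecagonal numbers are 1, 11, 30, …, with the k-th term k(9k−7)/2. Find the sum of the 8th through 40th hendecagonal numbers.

Σ i(9i−7)/2 = (9Σi² − 7Σi) / 2 over i = 8..40.
Σi = 820 − 28 = 792 and Σi² = 22140 − 140 = 22000.
(9·22000 − 7·792) / 2 = 192456/2 = 96228.

96228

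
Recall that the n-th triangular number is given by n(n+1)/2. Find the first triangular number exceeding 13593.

Solve n(n+1)/2 > 13593 for integer n.
The largest n with value ≤ 13593 is 164 (since 13530 ≤ 13593 < 13695), so the first above is n = 165, value 13695.

13695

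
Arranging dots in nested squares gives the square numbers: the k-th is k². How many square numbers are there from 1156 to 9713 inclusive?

65

The n-th square number is n².
Smallest index with value ≥ 1156: n = 34 (giving 1156).
Largest index with value ≤ 9713: n = 98 (giving 9604).
Indices 34 through 98: 65 terms.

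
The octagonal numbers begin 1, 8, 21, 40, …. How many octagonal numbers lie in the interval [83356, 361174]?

180

The n-th octagonal number is n(3n−2).
Smallest index with value ≥ 83356: n = 168 (giving 84336).
Largest index with value ≤ 361174: n = 347 (giving 360533).
Indices 168 through 347: 180 terms.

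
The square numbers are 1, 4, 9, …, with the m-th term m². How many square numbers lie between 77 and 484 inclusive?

The n-th square number is n².
Smallest index with value ≥ 77: n = 9 (giving 81).
Largest index with value ≤ 484: n = 22 (giving 484).
Indices 9 through 22: 14 terms.

14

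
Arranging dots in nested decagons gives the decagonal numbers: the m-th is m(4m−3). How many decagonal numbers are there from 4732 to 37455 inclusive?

The n-th decagonal number is n(4n−3).
Smallest index with value ≥ 4732: n = 35 (giving 4795).
Largest index with value ≤ 37455: n = 97 (giving 37345).
Indices 35 through 97: 63 terms.

63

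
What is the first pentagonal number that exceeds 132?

145

Solve n(3n−1)/2 > 132 for integer n.
The largest n with value ≤ 132 is 9 (since 117 ≤ 132 < 145), so the first above is n = 10, value 145.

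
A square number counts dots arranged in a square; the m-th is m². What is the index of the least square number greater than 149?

Solve n² > 149 for integer n.
The largest n with value ≤ 149 is 12 (since 144 ≤ 149 < 169), so the first above is n = 13, value 169.

13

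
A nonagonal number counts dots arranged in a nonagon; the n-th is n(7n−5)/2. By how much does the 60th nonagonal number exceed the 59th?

414

Consecutive nonagonal numbers differ by 7n − 6: here 7·60 − 6 = 414.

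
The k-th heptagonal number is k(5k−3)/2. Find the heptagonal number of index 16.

The 16th heptagonal number is n(5n−3)/2 with n = 16.
16·(5·16 − 3)/2 = 16·77/2 = 616.

616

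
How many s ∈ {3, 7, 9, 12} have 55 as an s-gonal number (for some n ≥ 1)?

s = 3: P(3, 10) = 55. ✓
s = 7: P(7, 5) = 55. ✓
s = 9: P(9, 4) = 46 and P(9, 5) = 75; 55 is not s-gonal.
s = 12: P(12, 3) = 33 and P(12, 4) = 64; 55 is not s-gonal.
Hits: s ∈ {3, 7} → 2.

2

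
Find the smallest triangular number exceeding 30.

36

Solve n(n+1)/2 > 30 for integer n.
The largest n with value ≤ 30 is 7 (since 28 ≤ 30 < 36), so the first above is n = 8, value 36.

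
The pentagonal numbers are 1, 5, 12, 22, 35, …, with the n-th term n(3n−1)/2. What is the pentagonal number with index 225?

225·(3·225 − 1)/2 = 225·674/2 = 225·337 = 75825.

75825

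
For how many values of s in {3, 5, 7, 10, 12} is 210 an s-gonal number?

2

s = 3: P(3, 20) = 210. ✓
s = 5: P(5, 12) = 210. ✓
s = 7: P(7, 9) = 189 and P(7, 10) = 235; 210 is not s-gonal.
s = 10: P(10, 7) = 175 and P(10, 8) = 232; 210 is not s-gonal.
s = 12: P(12, 6) = 156 and P(12, 7) = 217; 210 is not s-gonal.
Hits: s ∈ {3, 5} → 2.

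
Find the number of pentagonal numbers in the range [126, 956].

16

The n-th pentagonal number is n(3n−1)/2.
Smallest index with value ≥ 126: n = 10 (giving 145).
Largest index with value ≤ 956: n = 25 (giving 925).
Indices 10 through 25: 16 terms.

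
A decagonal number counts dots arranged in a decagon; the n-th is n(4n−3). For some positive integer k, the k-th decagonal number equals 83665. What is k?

Set n(4n−3) = 83665, giving 4n² − 3n − 83665 = 0.
So n = (3 + 1157) / 8 = 1160/8 = 145.

145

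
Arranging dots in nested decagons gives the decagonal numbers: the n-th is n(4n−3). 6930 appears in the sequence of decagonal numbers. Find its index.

Set n(4n−3) = 6930, giving 4n² − 3n − 6930 = 0.
So n = (3 + 333) / 8 = 336/8 = 42.
Check: 42·(4·42 − 3) = 6930. ✓

42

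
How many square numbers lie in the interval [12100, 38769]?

The n-th square number is n².
Smallest index with value ≥ 12100: n = 110 (giving 12100).
Largest index with value ≤ 38769: n = 196 (giving 38416).
Indices 110 through 196: 87 terms.

87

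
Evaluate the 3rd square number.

9

The 3rd square number is n² with n = 3.
3² = 9.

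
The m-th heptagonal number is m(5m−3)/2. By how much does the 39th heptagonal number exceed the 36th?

558

39·(5·39 − 3)/2 = 3744 and 36·(5·36 − 3)/2 = 3186.
Difference: 3744 − 3186 = 558.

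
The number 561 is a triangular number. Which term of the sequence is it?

Set n(n+1)/2 = 561, giving n² + n − 1122 = 0.
So n = (-1 + 67) / 2 = 66/2 = 33.
Check: 33·34/2 = 561. ✓

33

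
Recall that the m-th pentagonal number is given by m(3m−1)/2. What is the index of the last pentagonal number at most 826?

Solve n(3n−1)/2 ≤ 826 for integer n.
n = 23 gives 782 ≤ 826, while n = 24 gives 852 > 826; so the answer is index 23.

23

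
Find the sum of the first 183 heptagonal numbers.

5123756

Σ i(5i−3)/2 = (5Σi² − 3Σi) / 2 over i = 1..183.
Σi = 16836 and Σi² = 2059604.
(5·2059604 − 3·16836) / 2 = 10247512/2 = 5123756.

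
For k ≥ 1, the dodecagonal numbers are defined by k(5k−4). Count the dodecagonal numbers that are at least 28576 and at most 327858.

181

The n-th dodecagonal number is n(5n−4).
Smallest index with value ≥ 28576: n = 76 (giving 28576).
Largest index with value ≤ 327858: n = 256 (giving 326656).
Indices 76 through 256: 181 terms.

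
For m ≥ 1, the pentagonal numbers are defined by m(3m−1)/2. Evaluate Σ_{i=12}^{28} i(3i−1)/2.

Σ i(3i−1)/2 = (3Σi² − Σi) / 2 over i = 12..28.
Σi = 406 − 66 = 340 and Σi² = 7714 − 506 = 7208.
(3·7208 − 1·340) / 2 = 21284/2 = 10642.

10642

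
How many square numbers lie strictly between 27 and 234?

The n-th square number is n².
Smallest index with value > 27: n = 6 (giving 36).
Largest index with value < 234: n = 15 (giving 225).
Indices 6 through 15: 10 terms.

10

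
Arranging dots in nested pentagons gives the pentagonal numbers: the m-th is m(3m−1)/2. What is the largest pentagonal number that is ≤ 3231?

Solve n(3n−1)/2 ≤ 3231 for integer n.
n = 46 gives 3151 ≤ 3231, while n = 47 gives 3290 > 3231; so the answer is 3151.

3151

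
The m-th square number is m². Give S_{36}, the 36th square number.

1296

36² = 1296.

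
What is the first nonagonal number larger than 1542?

Solve n(7n−5)/2 > 1542 for integer n.
The largest n with value ≤ 1542 is 21 (since 1491 ≤ 1542 < 1639), so the first above is n = 22, value 1639.

1639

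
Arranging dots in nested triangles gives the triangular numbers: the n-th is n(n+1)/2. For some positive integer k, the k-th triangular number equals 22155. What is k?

Set n(n+1)/2 = 22155, giving n² + n − 44310 = 0.
So n = (-1 + 421) / 2 = 420/2 = 210.

210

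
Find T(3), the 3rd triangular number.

6

The 3rd triangular number is n(n+1)/2 with n = 3.
3·4/2 = 12/2 = 6.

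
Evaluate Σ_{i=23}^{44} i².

Σ_{i=23}^{44} i² = 29370 − 3795 = 25575.

25575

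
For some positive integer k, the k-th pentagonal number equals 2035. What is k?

Set n(3n−1)/2 = 2035, giving 3n² − n − 4070 = 0.
The discriminant is 1 + 24·2035 = 48841, and √48841 = 221.
So n = (1 + 221) / 6 = 222/6 = 37.
Check: 37·(3·37 − 1)/2 = 2035. ✓

37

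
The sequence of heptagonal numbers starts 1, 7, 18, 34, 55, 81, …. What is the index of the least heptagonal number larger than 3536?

Solve n(5n−3)/2 > 3536 for integer n.
The largest n with value ≤ 3536 is 37 (since 3367 ≤ 3536 < 3553), so the first above is n = 38, value 3553.

38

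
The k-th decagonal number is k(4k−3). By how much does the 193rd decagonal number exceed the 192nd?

1537

Consecutive decagonal numbers differ by 8n − 7: here 8·193 − 7 = 1537.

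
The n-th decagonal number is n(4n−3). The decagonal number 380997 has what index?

Set n(4n−3) = 380997, giving 4n² − 3n − 380997 = 0.
The discriminant is 9 + 16·380997 = 6095961, and √6095961 = 2469.
So n = (3 + 2469) / 8 = 2472/8 = 309.
Check: 309·(4·309 − 3) = 380997. ✓

309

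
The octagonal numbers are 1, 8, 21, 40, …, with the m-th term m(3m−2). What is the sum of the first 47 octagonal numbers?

104904

Σ i(3i−2) = 3Σi² − 2Σi over i = 1..47.
Σi = 1128 and Σi² = 35720.
3·35720 − 2·1128 = 104904.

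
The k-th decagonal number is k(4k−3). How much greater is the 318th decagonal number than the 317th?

Consecutive decagonal numbers differ by 8n − 7: here 8·318 − 7 = 2537.

2537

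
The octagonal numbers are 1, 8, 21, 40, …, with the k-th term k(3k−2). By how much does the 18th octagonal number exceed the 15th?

291

18·(3·18 − 2) = 936 and 15·(3·15 − 2) = 645.
Difference: 936 − 645 = 291.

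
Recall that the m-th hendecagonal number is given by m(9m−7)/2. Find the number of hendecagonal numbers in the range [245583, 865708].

206

The n-th hendecagonal number is n(9n−7)/2.
Smallest index with value ≥ 245583: n = 234 (giving 245583).
Largest index with value ≤ 865708: n = 439 (giving 865708).
Indices 234 through 439: 206 terms.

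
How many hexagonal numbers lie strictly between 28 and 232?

7

The n-th hexagonal number is n(2n−1).
Smallest index with value > 28: n = 5 (giving 45).
Largest index with value < 232: n = 11 (giving 231).
Indices 5 through 11: 7 terms.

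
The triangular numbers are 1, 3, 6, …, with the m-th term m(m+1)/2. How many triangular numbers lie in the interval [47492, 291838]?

456

The n-th triangular number is n(n+1)/2.
Smallest index with value ≥ 47492: n = 308 (giving 47586).
Largest index with value ≤ 291838: n = 763 (giving 291466).
Indices 308 through 763: 456 terms.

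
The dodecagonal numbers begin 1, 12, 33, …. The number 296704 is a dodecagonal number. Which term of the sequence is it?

Set n(5n−4) = 296704, giving 5n² − 4n − 296704 = 0.
So n = (4 + 2436) / 10 = 2440/10 = 244.

244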